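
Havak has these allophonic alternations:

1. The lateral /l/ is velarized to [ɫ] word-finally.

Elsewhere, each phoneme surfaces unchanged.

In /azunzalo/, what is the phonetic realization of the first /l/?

[l]

/l/ — between /a/ and /o/; rule 1 does not apply here → [l].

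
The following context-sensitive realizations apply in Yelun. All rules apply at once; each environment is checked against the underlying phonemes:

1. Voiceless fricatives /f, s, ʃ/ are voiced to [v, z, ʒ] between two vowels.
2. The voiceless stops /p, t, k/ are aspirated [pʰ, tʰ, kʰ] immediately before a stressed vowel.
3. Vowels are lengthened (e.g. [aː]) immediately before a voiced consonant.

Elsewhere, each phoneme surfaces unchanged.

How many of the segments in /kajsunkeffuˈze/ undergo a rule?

Segments that undergo a rule: /a/ → [aː] (rule 3); /u/ → [uː] (rule 3); /u/ → [uː] (rule 3).
All other segments surface unchanged.

3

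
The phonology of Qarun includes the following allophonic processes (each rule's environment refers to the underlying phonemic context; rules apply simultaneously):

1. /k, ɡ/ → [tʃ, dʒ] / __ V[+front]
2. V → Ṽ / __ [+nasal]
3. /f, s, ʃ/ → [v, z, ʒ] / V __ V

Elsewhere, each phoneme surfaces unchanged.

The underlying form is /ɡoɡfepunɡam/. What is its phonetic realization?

/ɡ/ (word-initial) is in the target of rule 1 but the environment (before a front vowel) is not met → [ɡ].
/o/ (between /ɡ/ and /ɡ/) fails the environment for rule 2, so it stays [o].
/ɡ/ — between /o/ and /f/; rule 1 does not apply here → [ɡ].
/f/ (between /ɡ/ and /e/) fails the environment for rule 3, so it stays [f].
/e/ (between /f/ and /p/) is in the target of rule 2 but the environment (before a nasal consonant) is not met → [e].
/p/ — not in any rule's target class → [p].
Rule 2 applies to /u/ (between /p/ and /n/: before a nasal consonant) → [ũ].
/n/ — not in any rule's target class → [n].
/ɡ/ (between /n/ and /a/) fails the environment for rule 1, so it stays [ɡ].
/a/ (between /ɡ/ and /m/): before a nasal consonant, so rule 2 applies → [ã].
/m/ (word-final): no rule targets it → [m].

[ɡoɡfepũnɡãm]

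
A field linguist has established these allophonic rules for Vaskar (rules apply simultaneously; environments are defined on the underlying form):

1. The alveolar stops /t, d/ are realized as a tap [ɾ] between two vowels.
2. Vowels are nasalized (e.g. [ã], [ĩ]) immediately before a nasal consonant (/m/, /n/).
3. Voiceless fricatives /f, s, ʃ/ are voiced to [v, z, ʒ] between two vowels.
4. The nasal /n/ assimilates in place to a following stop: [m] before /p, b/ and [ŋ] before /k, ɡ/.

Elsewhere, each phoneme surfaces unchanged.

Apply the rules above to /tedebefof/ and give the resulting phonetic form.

/t/ (word-initial) is in the target of rule 1 but the environment (between two vowels) is not met → [t].
/e/ (between /t/ and /d/) fails the environment for rule 2, so it stays [e].
/d/ meets the environment for rule 1 (between two vowels) → [ɾ].
/e/ (between /d/ and /b/) is in the target of rule 2 but the environment (before a nasal consonant) is not met → [e].
/b/ stays [b].
/e/ (between /b/ and /f/) fails the environment for rule 2, so it stays [e].
Rule 3 applies to /f/ (between /e/ and /o/: between two vowels) → [v].
/o/ (between /f/ and /f/) is in the target of rule 2 but the environment (before a nasal consonant) is not met → [o].
/f/ (word-final) is in the target of rule 3 but the environment (between two vowels) is not met → [f].

[teɾebevof]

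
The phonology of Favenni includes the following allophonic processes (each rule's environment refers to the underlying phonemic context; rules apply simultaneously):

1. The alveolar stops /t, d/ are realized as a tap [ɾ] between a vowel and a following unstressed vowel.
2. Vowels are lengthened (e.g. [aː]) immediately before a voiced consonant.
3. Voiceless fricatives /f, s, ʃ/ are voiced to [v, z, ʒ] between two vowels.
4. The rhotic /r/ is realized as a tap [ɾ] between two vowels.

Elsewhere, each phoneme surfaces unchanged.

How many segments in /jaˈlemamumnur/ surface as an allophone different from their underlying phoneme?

5

Segments that undergo a rule: /a/ → [aː] (rule 2); /e/ → [eː] (rule 2); /a/ → [aː] (rule 2); /u/ → [uː] (rule 2); /u/ → [uː] (rule 2).
All other segments surface unchanged.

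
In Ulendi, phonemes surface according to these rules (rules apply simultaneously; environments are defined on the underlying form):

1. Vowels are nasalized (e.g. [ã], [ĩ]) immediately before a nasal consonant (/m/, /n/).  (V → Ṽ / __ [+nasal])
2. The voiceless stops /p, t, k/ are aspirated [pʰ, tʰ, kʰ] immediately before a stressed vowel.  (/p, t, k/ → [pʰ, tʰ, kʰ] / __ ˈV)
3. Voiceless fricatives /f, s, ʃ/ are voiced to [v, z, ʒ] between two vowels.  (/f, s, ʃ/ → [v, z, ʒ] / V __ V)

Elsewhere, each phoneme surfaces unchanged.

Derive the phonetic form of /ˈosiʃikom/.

[ˈoziʒikõm]

/o/ (word-initial): rule 1 targets it, but not before a nasal consonant → unchanged [o].
/s/ — between /o/ and /i/, between two vowels — surfaces as [z] (rule 3).
/i/ (between /s/ and /ʃ/) fails the environment for rule 1, so it stays [i].
/ʃ/ (between /i/ and /i/): between two vowels, so rule 3 applies → [ʒ].
/i/ (between /ʃ/ and /k/) fails the environment for rule 1, so it stays [i].
/k/ (between /i/ and /o/) fails the environment for rule 2, so it stays [k].
Rule 1 applies to /o/ (between /k/ and /m/: before a nasal consonant) → [õ].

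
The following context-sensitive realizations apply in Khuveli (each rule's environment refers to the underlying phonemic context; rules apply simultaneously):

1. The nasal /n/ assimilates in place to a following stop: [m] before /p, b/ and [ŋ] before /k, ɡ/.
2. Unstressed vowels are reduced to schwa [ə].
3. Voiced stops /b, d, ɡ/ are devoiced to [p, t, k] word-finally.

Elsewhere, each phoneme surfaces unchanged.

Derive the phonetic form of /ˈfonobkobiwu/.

/f/ stays [f].
/o/ (between /f/ and /n/) is in the target of rule 2 but the environment (in an unstressed syllable) is not met → [o].
/n/ (between /o/ and /o/): rule 1 targets it, but not before a labial or velar stop → unchanged [n].
/o/ (between /n/ and /b/): in an unstressed syllable, so rule 2 applies → [ə].
/b/ — between /o/ and /k/; rule 3 does not apply here → [b].
/k/ (between /b/ and /o/): no rule targets it → [k].
/o/ meets the environment for rule 2 (in an unstressed syllable) → [ə].
/b/ (between /o/ and /i/): rule 3 targets it, but not word-finally → unchanged [b].
/i/ (between /b/ and /w/) occurs in an unstressed syllable → [ə] by rule 2.
/w/ stays [w].
/u/ — word-final, in an unstressed syllable — surfaces as [ə] (rule 2).

[ˈfonəbkəbəwə]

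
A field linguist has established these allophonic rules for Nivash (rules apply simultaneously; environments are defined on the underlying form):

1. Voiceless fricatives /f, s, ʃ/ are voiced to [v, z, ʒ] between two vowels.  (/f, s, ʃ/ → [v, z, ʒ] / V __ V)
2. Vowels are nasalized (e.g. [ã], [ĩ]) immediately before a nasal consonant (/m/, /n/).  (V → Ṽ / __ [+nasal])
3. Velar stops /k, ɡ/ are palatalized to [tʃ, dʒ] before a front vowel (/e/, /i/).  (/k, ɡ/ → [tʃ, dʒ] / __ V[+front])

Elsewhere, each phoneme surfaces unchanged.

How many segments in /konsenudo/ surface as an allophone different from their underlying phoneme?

2

Segments that undergo a rule: /o/ → [õ] (rule 2); /e/ → [ẽ] (rule 2).
All other segments surface unchanged.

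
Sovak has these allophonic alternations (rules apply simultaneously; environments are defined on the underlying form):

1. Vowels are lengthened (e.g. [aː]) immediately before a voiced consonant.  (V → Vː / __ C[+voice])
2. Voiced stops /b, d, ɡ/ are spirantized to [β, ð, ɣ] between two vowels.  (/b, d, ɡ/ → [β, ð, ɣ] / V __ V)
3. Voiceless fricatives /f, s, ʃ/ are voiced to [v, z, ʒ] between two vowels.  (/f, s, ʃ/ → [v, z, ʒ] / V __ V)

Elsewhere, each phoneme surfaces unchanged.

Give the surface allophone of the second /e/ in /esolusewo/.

[eː]

/e/ (between /s/ and /w/) occurs before a voiced consonant → [eː] by rule 1.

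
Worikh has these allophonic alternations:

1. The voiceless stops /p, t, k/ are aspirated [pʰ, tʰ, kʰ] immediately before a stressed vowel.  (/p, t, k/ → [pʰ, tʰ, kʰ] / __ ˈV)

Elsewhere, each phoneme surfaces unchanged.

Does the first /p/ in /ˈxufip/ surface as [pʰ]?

/p/ (word-final): rule 1 targets it, but not immediately before a stressed vowel → unchanged [p].
The actual realization is [p], not [pʰ].

No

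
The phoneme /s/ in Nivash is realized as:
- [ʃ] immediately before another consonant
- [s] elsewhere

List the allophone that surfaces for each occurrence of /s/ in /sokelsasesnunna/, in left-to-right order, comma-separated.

Occurrence 1 (position 1): no conditioning environment matches → elsewhere allophone [s].
Occurrence 2 (position 6): no conditioning environment matches → elsewhere allophone [s].
Occurrence 3 (position 8): no conditioning environment matches → elsewhere allophone [s].
Occurrence 4 (position 10): immediately before another consonant → [ʃ].

[s], [s], [s], [ʃ]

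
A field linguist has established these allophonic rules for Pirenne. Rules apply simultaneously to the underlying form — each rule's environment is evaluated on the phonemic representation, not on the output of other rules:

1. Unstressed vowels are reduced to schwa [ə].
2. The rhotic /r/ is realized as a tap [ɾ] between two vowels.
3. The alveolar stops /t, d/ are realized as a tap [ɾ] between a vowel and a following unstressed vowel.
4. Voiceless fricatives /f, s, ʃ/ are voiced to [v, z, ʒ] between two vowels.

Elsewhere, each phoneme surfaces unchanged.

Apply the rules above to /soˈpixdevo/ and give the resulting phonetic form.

/s/ (word-initial) fails the environment for rule 4, so it stays [s].
/o/ (between /s/ and /p/): in an unstressed syllable, so rule 1 applies → [ə].
/p/ (between /o/ and /i/): no rule targets it → [p].
/i/ (between /p/ and /x/) is in the target of rule 1 but the environment (in an unstressed syllable) is not met → [i].
/x/ stays [x].
/d/ (between /x/ and /e/) fails the environment for rule 3, so it stays [d].
/e/ (between /d/ and /v/) occurs in an unstressed syllable → [ə] by rule 1.
/v/ (between /e/ and /o/): no rule targets it → [v].
/o/ (word-final): in an unstressed syllable, so rule 1 applies → [ə].

[səˈpixdəvə]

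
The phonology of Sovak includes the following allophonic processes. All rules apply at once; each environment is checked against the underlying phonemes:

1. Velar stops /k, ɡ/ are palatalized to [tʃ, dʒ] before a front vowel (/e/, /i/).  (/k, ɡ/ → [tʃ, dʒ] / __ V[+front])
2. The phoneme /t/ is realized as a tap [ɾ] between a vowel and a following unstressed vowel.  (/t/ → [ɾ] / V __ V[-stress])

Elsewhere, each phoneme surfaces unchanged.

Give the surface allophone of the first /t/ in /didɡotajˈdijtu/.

/t/ (between /o/ and /a/): between a vowel and a following unstressed vowel, so rule 2 applies → [ɾ].

[ɾ]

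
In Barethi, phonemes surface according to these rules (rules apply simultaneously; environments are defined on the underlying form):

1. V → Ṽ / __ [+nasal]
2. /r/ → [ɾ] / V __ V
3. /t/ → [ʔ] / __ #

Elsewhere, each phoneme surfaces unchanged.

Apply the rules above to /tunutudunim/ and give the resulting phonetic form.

[tũnutudũnĩm]

/t/ (word-initial) fails the environment for rule 3, so it stays [t].
/u/ (between /t/ and /n/): before a nasal consonant, so rule 1 applies → [ũ].
/u/ (between /n/ and /t/) is in the target of rule 1 but the environment (before a nasal consonant) is not met → [u].
/t/ — between /u/ and /u/; rule 3 does not apply here → [t].
/u/ (between /t/ and /d/) fails the environment for rule 1, so it stays [u].
/u/ — between /d/ and /n/, before a nasal consonant — surfaces as [ũ] (rule 1).
Rule 1 applies to /i/ (between /n/ and /m/: before a nasal consonant) → [ĩ].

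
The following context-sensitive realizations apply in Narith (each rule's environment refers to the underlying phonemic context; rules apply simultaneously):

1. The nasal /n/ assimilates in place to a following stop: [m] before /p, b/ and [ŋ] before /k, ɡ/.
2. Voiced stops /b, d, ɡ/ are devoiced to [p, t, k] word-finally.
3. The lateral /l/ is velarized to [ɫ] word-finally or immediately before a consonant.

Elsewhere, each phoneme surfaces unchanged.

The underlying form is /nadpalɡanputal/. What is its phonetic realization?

/n/ (word-initial) fails the environment for rule 1, so it stays [n].
/a/ (between /n/ and /d/): no rule targets it → [a].
/d/ — between /a/ and /p/; rule 2 does not apply here → [d].
/p/ stays [p].
/a/ — not in any rule's target class → [a].
/l/ meets the environment for rule 3 (word-finally or immediately before a consonant) → [ɫ].
/ɡ/ (between /l/ and /a/): rule 2 targets it, but not word-finally → unchanged [ɡ].
/a/ (between /ɡ/ and /n/): no rule targets it → [a].
Rule 1 applies to /n/ (between /a/ and /p/: before a labial or velar stop) → [m].
/p/ (between /n/ and /u/) is unaffected → [p].
/u/ (between /p/ and /t/): no rule targets it → [u].
/t/ (between /u/ and /a/): no rule targets it → [t].
/a/ — not in any rule's target class → [a].
/l/ (word-final) occurs word-finally or immediately before a consonant → [ɫ] by rule 3.

[nadpaɫɡamputaɫ]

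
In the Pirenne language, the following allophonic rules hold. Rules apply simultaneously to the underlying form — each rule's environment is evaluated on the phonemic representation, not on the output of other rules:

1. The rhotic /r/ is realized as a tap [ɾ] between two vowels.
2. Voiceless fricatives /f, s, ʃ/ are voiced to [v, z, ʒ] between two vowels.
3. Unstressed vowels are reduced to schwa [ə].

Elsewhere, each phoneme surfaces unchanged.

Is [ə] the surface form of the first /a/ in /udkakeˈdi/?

Yes

/a/ — between /k/ and /k/, in an unstressed syllable — surfaces as [ə] (rule 3).
The actual realization is [ə], which matches [ə].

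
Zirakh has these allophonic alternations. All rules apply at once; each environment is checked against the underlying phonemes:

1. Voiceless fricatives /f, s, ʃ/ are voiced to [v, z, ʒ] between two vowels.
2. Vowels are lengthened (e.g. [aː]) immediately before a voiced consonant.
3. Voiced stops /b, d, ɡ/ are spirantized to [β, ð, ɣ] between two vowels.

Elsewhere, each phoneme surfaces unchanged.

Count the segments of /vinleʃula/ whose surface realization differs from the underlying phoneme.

Segments that undergo a rule: /i/ → [iː] (rule 2); /ʃ/ → [ʒ] (rule 1); /u/ → [uː] (rule 2).
All other segments surface unchanged.

3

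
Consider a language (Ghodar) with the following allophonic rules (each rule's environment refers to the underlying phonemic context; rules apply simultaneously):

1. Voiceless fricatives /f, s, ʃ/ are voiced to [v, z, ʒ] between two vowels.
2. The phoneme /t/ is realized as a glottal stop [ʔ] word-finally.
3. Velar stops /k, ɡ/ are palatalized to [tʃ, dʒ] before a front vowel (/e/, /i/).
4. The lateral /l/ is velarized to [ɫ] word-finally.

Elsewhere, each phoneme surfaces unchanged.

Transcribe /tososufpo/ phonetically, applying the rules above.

[tozozufpo]

/t/ (word-initial): rule 2 targets it, but not word-finally → unchanged [t].
/o/ stays [o].
/s/ (between /o/ and /o/): between two vowels, so rule 1 applies → [z].
/o/ (between /s/ and /s/): no rule targets it → [o].
/s/ (between /o/ and /u/): between two vowels, so rule 1 applies → [z].
/u/ stays [u].
/f/ — between /u/ and /p/; rule 1 does not apply here → [f].
/p/ — not in any rule's target class → [p].
/o/ (word-final): no rule targets it → [o].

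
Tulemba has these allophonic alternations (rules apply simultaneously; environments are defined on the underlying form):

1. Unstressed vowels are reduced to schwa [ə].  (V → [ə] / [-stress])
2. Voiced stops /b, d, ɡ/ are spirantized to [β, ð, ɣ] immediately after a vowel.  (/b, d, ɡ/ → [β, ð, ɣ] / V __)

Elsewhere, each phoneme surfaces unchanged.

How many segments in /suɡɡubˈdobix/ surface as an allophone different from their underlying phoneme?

6

Segments that undergo a rule: /u/ → [ə] (rule 1); /ɡ/ → [ɣ] (rule 2); /u/ → [ə] (rule 1); /b/ → [β] (rule 2); /b/ → [β] (rule 2); /i/ → [ə] (rule 1).
All other segments surface unchanged.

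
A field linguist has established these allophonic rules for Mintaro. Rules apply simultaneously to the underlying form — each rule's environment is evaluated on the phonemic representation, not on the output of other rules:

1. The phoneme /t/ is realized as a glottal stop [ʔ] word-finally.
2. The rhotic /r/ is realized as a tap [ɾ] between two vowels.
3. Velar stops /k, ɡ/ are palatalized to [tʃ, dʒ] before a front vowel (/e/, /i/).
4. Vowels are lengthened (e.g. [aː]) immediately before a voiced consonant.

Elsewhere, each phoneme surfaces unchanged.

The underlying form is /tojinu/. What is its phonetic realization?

[toːjiːnu]

/t/ (word-initial) is in the target of rule 1 but the environment (word-finally) is not met → [t].
/o/ (between /t/ and /j/): before a voiced consonant, so rule 4 applies → [oː].
/j/ — not in any rule's target class → [j].
/i/ — between /j/ and /n/, before a voiced consonant — surfaces as [iː] (rule 4).
/n/ (between /i/ and /u/): no rule targets it → [n].
/u/ (word-final): rule 4 targets it, but not before a voiced consonant → unchanged [u].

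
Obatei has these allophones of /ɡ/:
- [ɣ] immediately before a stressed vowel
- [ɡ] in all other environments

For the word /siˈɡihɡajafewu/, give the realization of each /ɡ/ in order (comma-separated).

[ɣ], [ɡ]

Occurrence 1 (position 3): immediately before a stressed vowel → [ɣ].
Occurrence 2 (position 6): no conditioning environment matches → elsewhere allophone [ɡ].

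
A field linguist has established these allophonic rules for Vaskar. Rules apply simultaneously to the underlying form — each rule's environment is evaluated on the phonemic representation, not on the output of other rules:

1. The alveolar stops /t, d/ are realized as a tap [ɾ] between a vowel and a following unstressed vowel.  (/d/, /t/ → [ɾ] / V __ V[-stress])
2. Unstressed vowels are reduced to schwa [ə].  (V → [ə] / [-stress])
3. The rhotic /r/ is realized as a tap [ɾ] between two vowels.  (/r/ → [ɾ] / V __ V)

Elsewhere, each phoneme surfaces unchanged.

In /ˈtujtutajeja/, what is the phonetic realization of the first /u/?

/u/ (between /t/ and /j/): rule 2 targets it, but not in an unstressed syllable → unchanged [u].

[u]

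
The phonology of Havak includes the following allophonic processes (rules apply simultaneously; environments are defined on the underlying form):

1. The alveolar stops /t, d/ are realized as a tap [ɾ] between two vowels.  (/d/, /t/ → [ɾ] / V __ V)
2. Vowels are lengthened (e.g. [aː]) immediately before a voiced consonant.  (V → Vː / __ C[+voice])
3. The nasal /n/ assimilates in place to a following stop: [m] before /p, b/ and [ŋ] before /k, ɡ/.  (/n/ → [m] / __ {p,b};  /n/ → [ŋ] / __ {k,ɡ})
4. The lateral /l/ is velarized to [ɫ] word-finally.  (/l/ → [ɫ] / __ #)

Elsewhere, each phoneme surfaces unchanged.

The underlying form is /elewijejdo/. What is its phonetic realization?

/e/ (word-initial) occurs before a voiced consonant → [eː] by rule 2.
/l/ (between /e/ and /e/): rule 4 targets it, but not word-finally → unchanged [l].
/e/ meets the environment for rule 2 (before a voiced consonant) → [eː].
/i/ (between /w/ and /j/) occurs before a voiced consonant → [iː] by rule 2.
/e/ — between /j/ and /j/, before a voiced consonant — surfaces as [eː] (rule 2).
/d/ (between /j/ and /o/) fails the environment for rule 1, so it stays [d].
/o/ — word-final; rule 2 does not apply here → [o].

[eːleːwiːjeːjdo]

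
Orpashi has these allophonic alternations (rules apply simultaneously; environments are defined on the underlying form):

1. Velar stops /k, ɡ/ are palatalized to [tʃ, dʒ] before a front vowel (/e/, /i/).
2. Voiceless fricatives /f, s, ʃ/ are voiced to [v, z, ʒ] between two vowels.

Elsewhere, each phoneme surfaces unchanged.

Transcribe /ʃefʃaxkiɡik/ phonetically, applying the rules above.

[ʃefʃaxtʃidʒik]

/ʃ/ — word-initial; rule 2 does not apply here → [ʃ].
/f/ (between /e/ and /ʃ/) is in the target of rule 2 but the environment (between two vowels) is not met → [f].
/ʃ/ (between /f/ and /a/) is in the target of rule 2 but the environment (between two vowels) is not met → [ʃ].
/k/ meets the environment for rule 1 (before a front vowel) → [tʃ].
/ɡ/ — between /i/ and /i/, before a front vowel — surfaces as [dʒ] (rule 1).
/k/ (word-final): rule 1 targets it, but not before a front vowel → unchanged [k].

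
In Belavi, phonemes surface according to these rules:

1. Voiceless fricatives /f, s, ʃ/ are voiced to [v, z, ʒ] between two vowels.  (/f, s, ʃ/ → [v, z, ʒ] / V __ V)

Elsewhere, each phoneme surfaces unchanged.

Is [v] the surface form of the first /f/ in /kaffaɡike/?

No

/f/ — between /a/ and /f/; rule 1 does not apply here → [f].
The actual realization is [f], not [v].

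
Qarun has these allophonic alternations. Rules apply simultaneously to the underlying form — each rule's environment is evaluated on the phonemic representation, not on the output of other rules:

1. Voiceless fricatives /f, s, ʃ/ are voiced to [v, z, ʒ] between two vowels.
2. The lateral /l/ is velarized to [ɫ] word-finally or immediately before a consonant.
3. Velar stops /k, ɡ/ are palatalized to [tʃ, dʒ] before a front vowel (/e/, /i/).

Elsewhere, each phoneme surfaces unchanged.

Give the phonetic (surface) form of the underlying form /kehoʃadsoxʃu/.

[tʃehoʒadsoxʃu]

/k/ — word-initial, before a front vowel — surfaces as [tʃ] (rule 3).
/ʃ/ (between /o/ and /a/): between two vowels, so rule 1 applies → [ʒ].
/s/ — between /d/ and /o/; rule 1 does not apply here → [s].
/ʃ/ (between /x/ and /u/) fails the environment for rule 1, so it stays [ʃ].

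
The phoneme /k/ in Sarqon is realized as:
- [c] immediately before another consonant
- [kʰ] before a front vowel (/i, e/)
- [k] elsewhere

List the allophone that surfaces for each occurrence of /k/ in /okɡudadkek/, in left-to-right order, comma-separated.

Occurrence 1 (position 2): immediately before another consonant → [c].
Occurrence 2 (position 8): before a front vowel (/i, e/) → [kʰ].
Occurrence 3 (position 10): no conditioning environment matches → elsewhere allophone [k].

[c], [kʰ], [k]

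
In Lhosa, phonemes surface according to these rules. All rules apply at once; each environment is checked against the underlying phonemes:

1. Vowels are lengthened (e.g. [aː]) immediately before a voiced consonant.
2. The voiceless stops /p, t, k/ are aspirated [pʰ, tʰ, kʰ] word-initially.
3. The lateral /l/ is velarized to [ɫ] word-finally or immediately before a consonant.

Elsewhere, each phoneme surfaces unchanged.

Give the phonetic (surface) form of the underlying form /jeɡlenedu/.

[jeːɡleːneːdu]

/j/ stays [j].
/e/ (between /j/ and /ɡ/): before a voiced consonant, so rule 1 applies → [eː].
/ɡ/ (between /e/ and /l/): no rule targets it → [ɡ].
/l/ — between /ɡ/ and /e/; rule 3 does not apply here → [l].
/e/ — between /l/ and /n/, before a voiced consonant — surfaces as [eː] (rule 1).
/n/ stays [n].
/e/ — between /n/ and /d/, before a voiced consonant — surfaces as [eː] (rule 1).
/d/ — not in any rule's target class → [d].
/u/ (word-final): rule 1 targets it, but not before a voiced consonant → unchanged [u].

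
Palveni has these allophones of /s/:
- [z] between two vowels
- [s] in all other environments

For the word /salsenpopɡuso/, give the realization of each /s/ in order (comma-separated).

Occurrence 1 (position 1): no conditioning environment matches → elsewhere allophone [s].
Occurrence 2 (position 4): no conditioning environment matches → elsewhere allophone [s].
Occurrence 3 (position 12): between two vowels → [z].

[s], [s], [z]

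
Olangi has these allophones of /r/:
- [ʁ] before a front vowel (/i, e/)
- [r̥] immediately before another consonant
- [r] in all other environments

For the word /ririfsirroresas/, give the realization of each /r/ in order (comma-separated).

Occurrence 1 (position 1): before a front vowel (/i, e/) → [ʁ].
Occurrence 2 (position 3): before a front vowel (/i, e/) → [ʁ].
Occurrence 3 (position 8): immediately before another consonant → [r̥].
Occurrence 4 (position 9): no conditioning environment matches → elsewhere allophone [r].
Occurrence 5 (position 11): before a front vowel (/i, e/) → [ʁ].

[ʁ], [ʁ], [r̥], [r], [ʁ]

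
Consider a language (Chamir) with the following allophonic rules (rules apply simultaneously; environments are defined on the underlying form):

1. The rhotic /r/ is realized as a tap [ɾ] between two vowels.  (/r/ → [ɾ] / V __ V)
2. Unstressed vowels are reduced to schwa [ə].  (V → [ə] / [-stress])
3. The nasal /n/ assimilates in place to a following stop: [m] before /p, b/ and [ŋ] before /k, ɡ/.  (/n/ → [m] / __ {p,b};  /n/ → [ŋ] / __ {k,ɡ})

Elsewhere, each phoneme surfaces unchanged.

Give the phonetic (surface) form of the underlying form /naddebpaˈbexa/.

/n/ (word-initial): rule 3 targets it, but not before a labial or velar stop → unchanged [n].
/a/ — between /n/ and /d/, in an unstressed syllable — surfaces as [ə] (rule 2).
/d/ (between /a/ and /d/) is unaffected → [d].
/d/ (between /d/ and /e/): no rule targets it → [d].
/e/ (between /d/ and /b/): in an unstressed syllable, so rule 2 applies → [ə].
/b/ — not in any rule's target class → [b].
/p/ stays [p].
/a/ (between /p/ and /b/) occurs in an unstressed syllable → [ə] by rule 2.
/b/ — not in any rule's target class → [b].
/e/ (between /b/ and /x/) is in the target of rule 2 but the environment (in an unstressed syllable) is not met → [e].
/x/ stays [x].
Rule 2 applies to /a/ (word-final: in an unstressed syllable) → [ə].

[nəddəbpəˈbexə]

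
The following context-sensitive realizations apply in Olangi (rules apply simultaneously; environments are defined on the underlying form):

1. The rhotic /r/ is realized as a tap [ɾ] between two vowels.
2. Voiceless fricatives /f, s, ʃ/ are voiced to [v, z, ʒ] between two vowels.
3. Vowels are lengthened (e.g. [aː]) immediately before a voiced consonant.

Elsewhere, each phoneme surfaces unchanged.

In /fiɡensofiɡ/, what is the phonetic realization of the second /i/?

[iː]

Rule 3 applies to /i/ (between /f/ and /ɡ/: before a voiced consonant) → [iː].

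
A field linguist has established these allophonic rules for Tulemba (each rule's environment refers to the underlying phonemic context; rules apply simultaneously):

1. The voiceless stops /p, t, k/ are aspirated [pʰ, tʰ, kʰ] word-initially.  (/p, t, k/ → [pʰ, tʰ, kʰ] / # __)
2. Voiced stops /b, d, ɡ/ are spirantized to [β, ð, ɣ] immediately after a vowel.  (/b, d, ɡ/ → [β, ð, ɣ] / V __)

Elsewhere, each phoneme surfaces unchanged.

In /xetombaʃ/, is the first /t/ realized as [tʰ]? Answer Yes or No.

No

/t/ (between /e/ and /o/) is in the target of rule 1 but the environment (word-initially) is not met → [t].
The actual realization is [t], not [tʰ].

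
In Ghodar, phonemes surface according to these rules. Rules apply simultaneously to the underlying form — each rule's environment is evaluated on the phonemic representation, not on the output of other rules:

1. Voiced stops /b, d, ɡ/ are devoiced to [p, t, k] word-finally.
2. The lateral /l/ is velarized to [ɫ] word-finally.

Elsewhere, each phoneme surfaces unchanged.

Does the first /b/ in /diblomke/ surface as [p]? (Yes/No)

/b/ (between /i/ and /l/) fails the environment for rule 1, so it stays [b].
The actual realization is [b], not [p].

No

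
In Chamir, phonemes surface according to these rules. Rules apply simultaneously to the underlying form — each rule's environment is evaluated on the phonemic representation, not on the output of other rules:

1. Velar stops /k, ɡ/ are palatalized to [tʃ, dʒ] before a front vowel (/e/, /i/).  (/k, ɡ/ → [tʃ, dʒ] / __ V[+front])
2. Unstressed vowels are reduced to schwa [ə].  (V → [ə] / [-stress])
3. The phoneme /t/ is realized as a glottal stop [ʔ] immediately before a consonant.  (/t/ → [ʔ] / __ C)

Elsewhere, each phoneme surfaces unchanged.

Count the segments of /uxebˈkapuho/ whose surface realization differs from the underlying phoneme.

4

Segments that undergo a rule: /u/ → [ə] (rule 2); /e/ → [ə] (rule 2); /u/ → [ə] (rule 2); /o/ → [ə] (rule 2).
All other segments surface unchanged.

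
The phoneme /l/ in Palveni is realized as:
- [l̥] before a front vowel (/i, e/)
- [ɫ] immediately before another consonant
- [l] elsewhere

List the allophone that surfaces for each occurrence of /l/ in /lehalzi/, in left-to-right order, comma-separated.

Occurrence 1 (position 1): before a front vowel (/i, e/) → [l̥].
Occurrence 2 (position 5): immediately before another consonant → [ɫ].

[l̥], [ɫ]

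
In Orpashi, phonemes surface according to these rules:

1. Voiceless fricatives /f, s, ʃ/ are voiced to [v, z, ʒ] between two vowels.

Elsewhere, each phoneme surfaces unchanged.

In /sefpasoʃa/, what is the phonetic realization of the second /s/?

[z]

/s/ (between /a/ and /o/): between two vowels, so rule 1 applies → [z].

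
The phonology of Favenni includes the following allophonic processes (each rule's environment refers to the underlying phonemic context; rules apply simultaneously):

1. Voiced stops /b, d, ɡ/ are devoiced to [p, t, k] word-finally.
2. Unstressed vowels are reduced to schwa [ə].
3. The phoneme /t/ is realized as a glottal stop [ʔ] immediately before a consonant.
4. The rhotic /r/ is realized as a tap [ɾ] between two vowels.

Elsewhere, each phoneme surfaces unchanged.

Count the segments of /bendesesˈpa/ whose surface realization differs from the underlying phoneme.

Segments that undergo a rule: /e/ → [ə] (rule 2); /e/ → [ə] (rule 2); /e/ → [ə] (rule 2).
All other segments surface unchanged.

3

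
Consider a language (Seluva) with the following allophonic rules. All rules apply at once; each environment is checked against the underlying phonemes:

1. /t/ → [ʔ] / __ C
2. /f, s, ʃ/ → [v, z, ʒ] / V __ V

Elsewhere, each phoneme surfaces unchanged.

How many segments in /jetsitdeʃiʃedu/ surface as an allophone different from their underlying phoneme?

Segments that undergo a rule: /t/ → [ʔ] (rule 1); /t/ → [ʔ] (rule 1); /ʃ/ → [ʒ] (rule 2); /ʃ/ → [ʒ] (rule 2).
All other segments surface unchanged.

4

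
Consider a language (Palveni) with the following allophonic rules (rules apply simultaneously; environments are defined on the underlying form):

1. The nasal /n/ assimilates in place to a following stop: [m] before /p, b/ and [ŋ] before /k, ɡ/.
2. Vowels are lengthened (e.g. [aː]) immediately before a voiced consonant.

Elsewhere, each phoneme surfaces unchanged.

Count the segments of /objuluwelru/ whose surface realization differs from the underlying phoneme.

4

Segments that undergo a rule: /o/ → [oː] (rule 2); /u/ → [uː] (rule 2); /u/ → [uː] (rule 2); /e/ → [eː] (rule 2).
All other segments surface unchanged.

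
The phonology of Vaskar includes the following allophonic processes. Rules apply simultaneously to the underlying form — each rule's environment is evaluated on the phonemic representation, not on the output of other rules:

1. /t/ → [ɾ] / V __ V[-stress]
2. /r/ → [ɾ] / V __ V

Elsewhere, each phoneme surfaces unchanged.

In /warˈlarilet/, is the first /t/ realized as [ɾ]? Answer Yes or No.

No

/t/ — word-final; rule 1 does not apply here → [t].
The actual realization is [t], not [ɾ].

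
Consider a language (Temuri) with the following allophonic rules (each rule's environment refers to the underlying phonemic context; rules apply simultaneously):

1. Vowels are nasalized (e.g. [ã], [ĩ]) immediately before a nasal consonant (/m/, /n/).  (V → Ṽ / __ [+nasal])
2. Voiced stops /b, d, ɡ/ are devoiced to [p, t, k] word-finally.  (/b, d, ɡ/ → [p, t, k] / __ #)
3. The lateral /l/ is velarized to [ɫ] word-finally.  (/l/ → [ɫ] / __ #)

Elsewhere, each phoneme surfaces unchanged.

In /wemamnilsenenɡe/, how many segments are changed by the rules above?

4

Segments that undergo a rule: /e/ → [ẽ] (rule 1); /a/ → [ã] (rule 1); /e/ → [ẽ] (rule 1); /e/ → [ẽ] (rule 1).
All other segments surface unchanged.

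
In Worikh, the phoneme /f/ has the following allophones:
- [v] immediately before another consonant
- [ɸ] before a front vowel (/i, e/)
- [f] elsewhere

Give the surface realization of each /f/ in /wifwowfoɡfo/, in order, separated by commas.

[v], [f], [f]

Occurrence 1 (position 3): immediately before another consonant → [v].
Occurrence 2 (position 7): no conditioning environment matches → elsewhere allophone [f].
Occurrence 3 (position 10): no conditioning environment matches → elsewhere allophone [f].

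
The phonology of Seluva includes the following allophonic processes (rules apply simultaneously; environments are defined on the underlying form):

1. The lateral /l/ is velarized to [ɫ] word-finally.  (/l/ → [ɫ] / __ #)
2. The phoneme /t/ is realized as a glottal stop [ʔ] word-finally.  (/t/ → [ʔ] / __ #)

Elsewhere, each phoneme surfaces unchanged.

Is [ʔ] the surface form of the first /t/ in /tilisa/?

No

/t/ — word-initial; rule 2 does not apply here → [t].
The actual realization is [t], not [ʔ].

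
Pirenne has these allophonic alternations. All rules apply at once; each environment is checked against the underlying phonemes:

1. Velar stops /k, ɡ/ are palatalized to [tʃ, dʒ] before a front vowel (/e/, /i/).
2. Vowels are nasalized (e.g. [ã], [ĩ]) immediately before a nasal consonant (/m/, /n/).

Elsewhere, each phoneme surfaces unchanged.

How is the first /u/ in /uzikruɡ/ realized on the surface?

/u/ — word-initial; rule 2 does not apply here → [u].

[u]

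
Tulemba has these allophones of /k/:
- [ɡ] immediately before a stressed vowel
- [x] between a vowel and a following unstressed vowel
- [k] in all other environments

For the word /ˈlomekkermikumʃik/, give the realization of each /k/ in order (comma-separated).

[k], [k], [x], [k]

Occurrence 1 (position 5): no conditioning environment matches → elsewhere allophone [k].
Occurrence 2 (position 6): no conditioning environment matches → elsewhere allophone [k].
Occurrence 3 (position 11): between a vowel and a following unstressed vowel → [x].
Occurrence 4 (position 16): no conditioning environment matches → elsewhere allophone [k].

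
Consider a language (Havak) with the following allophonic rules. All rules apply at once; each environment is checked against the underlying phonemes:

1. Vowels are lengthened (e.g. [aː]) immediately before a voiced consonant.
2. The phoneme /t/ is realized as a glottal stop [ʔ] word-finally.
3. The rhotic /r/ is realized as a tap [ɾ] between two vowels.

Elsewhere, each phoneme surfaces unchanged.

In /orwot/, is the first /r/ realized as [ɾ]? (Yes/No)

/r/ — between /o/ and /w/; rule 3 does not apply here → [r].
The actual realization is [r], not [ɾ].

No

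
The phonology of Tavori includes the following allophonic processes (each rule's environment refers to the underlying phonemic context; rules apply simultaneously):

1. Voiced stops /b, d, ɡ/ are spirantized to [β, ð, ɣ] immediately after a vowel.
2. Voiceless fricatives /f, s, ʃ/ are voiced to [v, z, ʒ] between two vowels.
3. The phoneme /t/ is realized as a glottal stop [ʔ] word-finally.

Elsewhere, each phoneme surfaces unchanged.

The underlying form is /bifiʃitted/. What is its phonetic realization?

[biviʒitteð]

/b/ (word-initial) is in the target of rule 1 but the environment (immediately after a vowel) is not met → [b].
/i/ (between /b/ and /f/) is unaffected → [i].
/f/ (between /i/ and /i/) occurs between two vowels → [v] by rule 2.
/i/ (between /f/ and /ʃ/): no rule targets it → [i].
/ʃ/ (between /i/ and /i/): between two vowels, so rule 2 applies → [ʒ].
/i/ (between /ʃ/ and /t/): no rule targets it → [i].
/t/ (between /i/ and /t/): rule 3 targets it, but not word-finally → unchanged [t].
/t/ (between /t/ and /e/): rule 3 targets it, but not word-finally → unchanged [t].
/e/ — not in any rule's target class → [e].
/d/ meets the environment for rule 1 (immediately after a vowel) → [ð].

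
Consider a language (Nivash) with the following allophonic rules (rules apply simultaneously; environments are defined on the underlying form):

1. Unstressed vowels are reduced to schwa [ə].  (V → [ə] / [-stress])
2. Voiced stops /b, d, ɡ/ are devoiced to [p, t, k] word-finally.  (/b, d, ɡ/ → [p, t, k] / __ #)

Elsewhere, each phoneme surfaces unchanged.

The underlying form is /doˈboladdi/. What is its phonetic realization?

/d/ (word-initial): rule 2 targets it, but not word-finally → unchanged [d].
/o/ meets the environment for rule 1 (in an unstressed syllable) → [ə].
/b/ (between /o/ and /o/) fails the environment for rule 2, so it stays [b].
/o/ (between /b/ and /l/) fails the environment for rule 1, so it stays [o].
/l/ — not in any rule's target class → [l].
/a/ (between /l/ and /d/): in an unstressed syllable, so rule 1 applies → [ə].
/d/ (between /a/ and /d/) fails the environment for rule 2, so it stays [d].
/d/ (between /d/ and /i/) fails the environment for rule 2, so it stays [d].
/i/ meets the environment for rule 1 (in an unstressed syllable) → [ə].

[dəˈboləddə]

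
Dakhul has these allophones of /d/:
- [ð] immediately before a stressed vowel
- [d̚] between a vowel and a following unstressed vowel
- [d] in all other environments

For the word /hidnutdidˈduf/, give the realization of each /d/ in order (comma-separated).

Occurrence 1 (position 3): no conditioning environment matches → elsewhere allophone [d].
Occurrence 2 (position 7): no conditioning environment matches → elsewhere allophone [d].
Occurrence 3 (position 9): no conditioning environment matches → elsewhere allophone [d].
Occurrence 4 (position 10): immediately before a stressed vowel → [ð].

[d], [d], [d], [ð]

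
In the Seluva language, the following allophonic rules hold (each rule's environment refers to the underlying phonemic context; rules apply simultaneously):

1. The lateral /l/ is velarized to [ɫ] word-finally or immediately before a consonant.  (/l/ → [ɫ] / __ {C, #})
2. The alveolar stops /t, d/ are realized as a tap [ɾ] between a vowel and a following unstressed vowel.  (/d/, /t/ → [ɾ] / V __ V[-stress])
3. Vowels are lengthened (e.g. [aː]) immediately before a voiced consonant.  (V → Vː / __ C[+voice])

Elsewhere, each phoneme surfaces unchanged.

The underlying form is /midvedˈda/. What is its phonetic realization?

/m/ (word-initial): no rule targets it → [m].
/i/ (between /m/ and /d/): before a voiced consonant, so rule 3 applies → [iː].
/d/ (between /i/ and /v/) is in the target of rule 2 but the environment (between a vowel and a following unstressed vowel) is not met → [d].
/v/ (between /d/ and /e/) is unaffected → [v].
/e/ — between /v/ and /d/, before a voiced consonant — surfaces as [eː] (rule 3).
/d/ — between /e/ and /d/; rule 2 does not apply here → [d].
/d/ (between /d/ and /a/) fails the environment for rule 2, so it stays [d].
/a/ (word-final) fails the environment for rule 3, so it stays [a].

[miːdveːdˈda]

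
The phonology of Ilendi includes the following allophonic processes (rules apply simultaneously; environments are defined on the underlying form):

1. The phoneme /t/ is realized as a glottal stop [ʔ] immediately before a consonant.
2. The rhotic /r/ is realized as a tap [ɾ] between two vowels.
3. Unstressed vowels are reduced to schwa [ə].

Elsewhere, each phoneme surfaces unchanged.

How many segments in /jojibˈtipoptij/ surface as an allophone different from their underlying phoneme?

Segments that undergo a rule: /o/ → [ə] (rule 3); /i/ → [ə] (rule 3); /o/ → [ə] (rule 3); /i/ → [ə] (rule 3).
All other segments surface unchanged.

4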